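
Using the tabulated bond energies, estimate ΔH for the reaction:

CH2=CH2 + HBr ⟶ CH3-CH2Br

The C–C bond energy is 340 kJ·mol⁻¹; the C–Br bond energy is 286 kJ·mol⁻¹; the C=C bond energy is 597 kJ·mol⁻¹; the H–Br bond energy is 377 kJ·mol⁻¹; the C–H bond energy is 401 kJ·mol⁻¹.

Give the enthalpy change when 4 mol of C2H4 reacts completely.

ΔH = −212 kJ

Bonds broken (reactants):
  C–H: 4 × 401 = 1604
  C=C: 1 × 597 = 597
  H–Br: 1 × 377 = 377
  Σ(broken) = 2578 kJ
Bonds formed (products):
  C–Br: 1 × 286 = 286
  C–C: 1 × 340 = 340
  C–H: 5 × 401 = 2005
  Σ(formed) = 2631 kJ
ΔH = Σ(broken) − Σ(formed) = 2578 − 2631 = −53 kJ
For 4× the reaction as written: 4 × (−53) = −212 kJ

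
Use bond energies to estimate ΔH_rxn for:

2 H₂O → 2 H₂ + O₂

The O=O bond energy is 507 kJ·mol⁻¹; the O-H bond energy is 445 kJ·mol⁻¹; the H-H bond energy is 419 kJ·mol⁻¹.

ΔH ≈ +435 kJ

Bonds broken (reactants):
  O-H: 4 × 445 = 1780
  Σ(broken) = 1780 kJ
Bonds formed (products):
  H-H: 2 × 419 = 838
  O=O: 1 × 507 = 507
  Σ(formed) = 1345 kJ
ΔH = Σ(broken) − Σ(formed) = 1780 − 1345 = +435 kJ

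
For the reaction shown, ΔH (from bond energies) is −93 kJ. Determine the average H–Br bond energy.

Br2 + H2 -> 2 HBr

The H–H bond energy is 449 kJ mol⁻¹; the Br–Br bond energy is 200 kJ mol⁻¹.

D(H–Br) ≈ 371 kJ/mol

Let D be the H–Br bond energy.
Σ(broken) = 1×200 + 1×449 = 649
Σ(formed) = 2×D = 2D
ΔH = Σ(broken) − Σ(formed) = (649) − (2D) = +649 − 2D
Setting this equal to −93 kJ gives 2D = 742, so D = 371 kJ/mol.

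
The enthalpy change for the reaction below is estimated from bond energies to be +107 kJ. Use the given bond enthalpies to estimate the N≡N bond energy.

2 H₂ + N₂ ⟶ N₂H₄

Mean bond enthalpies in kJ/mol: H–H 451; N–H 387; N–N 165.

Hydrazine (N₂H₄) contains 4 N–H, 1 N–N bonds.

D(N≡N) ≈ 918 kJ/mol

Let D be the N≡N bond energy.
Σ(broken) = 2×451 + 1×D = 902 + D
Σ(formed) = 4×387 + 1×165 = 1713
ΔH = Σ(broken) − Σ(formed) = (902 + D) − (1713) = −811 + D
Setting this equal to +107 kJ gives D = 918 kJ/mol.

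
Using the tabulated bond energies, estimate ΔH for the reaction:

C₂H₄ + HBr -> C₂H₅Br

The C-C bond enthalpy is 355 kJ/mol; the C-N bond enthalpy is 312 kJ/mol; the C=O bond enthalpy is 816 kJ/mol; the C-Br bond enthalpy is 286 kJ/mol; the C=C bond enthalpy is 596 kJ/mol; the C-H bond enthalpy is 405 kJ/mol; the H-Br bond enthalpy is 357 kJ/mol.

Bonds broken (reactants):
  C-H: 4 × 405 = 1620
  C=C: 1 × 596 = 596
  H-Br: 1 × 357 = 357
  Σ(broken) = 2573 kJ
Bonds formed (products):
  C-Br: 1 × 286 = 286
  C-C: 1 × 355 = 355
  C-H: 5 × 405 = 2025
  Σ(formed) = 2666 kJ
ΔH = Σ(broken) − Σ(formed) = 2573 − 2666 = −93 kJ

ΔH ≈ −93 kJ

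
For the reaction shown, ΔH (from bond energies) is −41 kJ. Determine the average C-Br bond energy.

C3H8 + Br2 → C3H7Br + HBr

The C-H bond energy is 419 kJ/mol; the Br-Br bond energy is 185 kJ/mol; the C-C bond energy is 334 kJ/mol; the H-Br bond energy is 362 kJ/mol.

Let D be the C-Br bond energy.
Σ(broken) = 1×185 + 2×334 + 8×419 = 4205
Σ(formed) = 1×D + 2×334 + 7×419 + 1×362 = 3963 + D
ΔH = Σ(broken) − Σ(formed) = (4205) − (3963 + D) = +242 − D
Setting this equal to −41 kJ gives D = 283 kJ/mol.

D(C-Br) ≈ 283 kJ/mol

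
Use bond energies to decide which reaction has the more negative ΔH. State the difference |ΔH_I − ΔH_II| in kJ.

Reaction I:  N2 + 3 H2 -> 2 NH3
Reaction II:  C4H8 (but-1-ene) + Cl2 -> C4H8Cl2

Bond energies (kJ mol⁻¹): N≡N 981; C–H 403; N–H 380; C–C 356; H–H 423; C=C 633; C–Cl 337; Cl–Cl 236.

Reaction I:
  Bonds broken (reactants):
    H–H: 3 × 423 = 1269
    N≡N: 1 × 981 = 981
    Σ(broken) = 2250 kJ
  Bonds formed (products):
    N–H: 6 × 380 = 2280
    Σ(formed) = 2280 kJ
  ΔH_I = 2250 − 2280 = −30 kJ
Reaction II:
  Bonds broken (reactants):
    C–C: 2 × 356 = 712
    C–H: 8 × 403 = 3224
    C=C: 1 × 633 = 633
    Cl–Cl: 1 × 236 = 236
    Σ(broken) = 4805 kJ
  Bonds formed (products):
    C–C: 3 × 356 = 1068
    C–Cl: 2 × 337 = 674
    C–H: 8 × 403 = 3224
    Σ(formed) = 4966 kJ
  ΔH_II = 4805 − 4966 = −161 kJ
ΔH_I − ΔH_II = +131 kJ, so reaction II has the more negative ΔH; |ΔH_I − ΔH_II| = 131 kJ.

Reaction II, by 131 kJ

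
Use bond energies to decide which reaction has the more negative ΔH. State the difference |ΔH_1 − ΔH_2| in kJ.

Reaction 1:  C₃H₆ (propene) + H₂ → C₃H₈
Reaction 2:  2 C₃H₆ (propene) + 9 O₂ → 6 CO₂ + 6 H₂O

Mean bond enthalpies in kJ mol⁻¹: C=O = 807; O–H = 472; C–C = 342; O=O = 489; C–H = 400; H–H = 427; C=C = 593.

Reaction 1:
  Bonds broken (reactants):
    C–C: 1 × 342 = 342
    C–H: 6 × 400 = 2400
    C=C: 1 × 593 = 593
    H–H: 1 × 427 = 427
    Σ(broken) = 3762 kJ
  Bonds formed (products):
    C–C: 2 × 342 = 684
    C–H: 8 × 400 = 3200
    Σ(formed) = 3884 kJ
  ΔH_1 = 3762 − 3884 = −122 kJ
Reaction 2:
  Bonds broken (reactants):
    C–C: 2 × 342 = 684
    C–H: 12 × 400 = 4800
    C=C: 2 × 593 = 1186
    O=O: 9 × 489 = 4401
    Σ(broken) = 11071 kJ
  Bonds formed (products):
    C=O: 12 × 807 = 9684
    O–H: 12 × 472 = 5664
    Σ(formed) = 15348 kJ
  ΔH_2 = 11071 − 15348 = −4277 kJ
ΔH_1 − ΔH_2 = +4155 kJ, so reaction 2 has the more negative ΔH; |ΔH_1 − ΔH_2| = 4155 kJ.

Reaction 2, by 4155 kJ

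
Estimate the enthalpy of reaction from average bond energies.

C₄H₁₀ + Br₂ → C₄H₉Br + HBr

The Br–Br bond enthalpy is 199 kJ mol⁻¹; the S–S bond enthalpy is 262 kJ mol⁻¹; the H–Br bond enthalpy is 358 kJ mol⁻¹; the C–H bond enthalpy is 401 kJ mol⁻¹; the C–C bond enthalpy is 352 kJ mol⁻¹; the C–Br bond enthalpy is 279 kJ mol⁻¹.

Bonds broken (reactants):
  Br–Br: 1 × 199 = 199
  C–C: 3 × 352 = 1056
  C–H: 10 × 401 = 4010
  Σ(broken) = 5265 kJ
Bonds formed (products):
  C–Br: 1 × 279 = 279
  C–C: 3 × 352 = 1056
  C–H: 9 × 401 = 3609
  H–Br: 1 × 358 = 358
  Σ(formed) = 5302 kJ
ΔH = Σ(broken) − Σ(formed) = 5265 − 5302 = −37 kJ

ΔH ≈ −37 kJ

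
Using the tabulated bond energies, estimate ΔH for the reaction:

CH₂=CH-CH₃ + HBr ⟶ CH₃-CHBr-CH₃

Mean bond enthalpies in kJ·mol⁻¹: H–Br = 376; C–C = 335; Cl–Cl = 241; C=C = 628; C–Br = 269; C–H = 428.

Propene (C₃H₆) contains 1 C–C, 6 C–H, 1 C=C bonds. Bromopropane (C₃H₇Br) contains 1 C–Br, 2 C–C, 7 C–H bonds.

ΔH ≈ −28 kJ

Bonds broken (reactants):
  C–C: 1 × 335 = 335
  C–H: 6 × 428 = 2568
  C=C: 1 × 628 = 628
  H–Br: 1 × 376 = 376
  Σ(broken) = 3907 kJ
Bonds formed (products):
  C–Br: 1 × 269 = 269
  C–C: 2 × 335 = 670
  C–H: 7 × 428 = 2996
  Σ(formed) = 3935 kJ
ΔH = Σ(broken) − Σ(formed) = 3907 − 3935 = −28 kJ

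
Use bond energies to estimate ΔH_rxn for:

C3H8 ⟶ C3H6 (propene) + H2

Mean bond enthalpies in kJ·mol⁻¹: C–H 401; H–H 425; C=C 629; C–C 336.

Bonds broken (reactants):
  C–C: 2 × 336 = 672
  C–H: 8 × 401 = 3208
  Σ(broken) = 3880 kJ
Bonds formed (products):
  C–C: 1 × 336 = 336
  C–H: 6 × 401 = 2406
  C=C: 1 × 629 = 629
  H–H: 1 × 425 = 425
  Σ(formed) = 3796 kJ
ΔH = Σ(broken) − Σ(formed) = 3880 − 3796 = +84 kJ

ΔH ≈ +84 kJ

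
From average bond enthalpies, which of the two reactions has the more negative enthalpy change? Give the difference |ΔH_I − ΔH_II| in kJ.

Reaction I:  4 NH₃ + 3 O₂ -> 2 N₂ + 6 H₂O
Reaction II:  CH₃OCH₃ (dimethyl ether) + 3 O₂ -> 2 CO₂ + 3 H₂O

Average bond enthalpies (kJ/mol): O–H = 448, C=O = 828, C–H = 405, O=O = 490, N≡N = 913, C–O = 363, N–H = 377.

Reaction II, by 166 kJ

Reaction I:
  Bonds broken (reactants):
    N–H: 12 × 377 = 4524
    O=O: 3 × 490 = 1470
    Σ(broken) = 5994 kJ
  Bonds formed (products):
    N≡N: 2 × 913 = 1826
    O–H: 12 × 448 = 5376
    Σ(formed) = 7202 kJ
  ΔH_I = 5994 − 7202 = −1208 kJ
Reaction II:
  Bonds broken (reactants):
    C–H: 6 × 405 = 2430
    C–O: 2 × 363 = 726
    O=O: 3 × 490 = 1470
    Σ(broken) = 4626 kJ
  Bonds formed (products):
    C=O: 4 × 828 = 3312
    O–H: 6 × 448 = 2688
    Σ(formed) = 6000 kJ
  ΔH_II = 4626 − 6000 = −1374 kJ
ΔH_I − ΔH_II = +166 kJ, so reaction II has the more negative ΔH; |ΔH_I − ΔH_II| = 166 kJ.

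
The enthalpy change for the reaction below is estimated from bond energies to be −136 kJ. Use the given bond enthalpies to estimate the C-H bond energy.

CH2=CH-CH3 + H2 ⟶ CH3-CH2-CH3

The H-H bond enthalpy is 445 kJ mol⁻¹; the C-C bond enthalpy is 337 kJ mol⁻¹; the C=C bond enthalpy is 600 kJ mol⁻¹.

Let D be the C-H bond energy.
Σ(broken) = 1×337 + 6×D + 1×600 + 1×445 = 1382 + 6D
Σ(formed) = 2×337 + 8×D = 674 + 8D
ΔH = Σ(broken) − Σ(formed) = (1382 + 6D) − (674 + 8D) = +708 − 2D
Setting this equal to −136 kJ gives 2D = 844, so D = 422 kJ/mol.

D(C-H) ≈ 422 kJ/mol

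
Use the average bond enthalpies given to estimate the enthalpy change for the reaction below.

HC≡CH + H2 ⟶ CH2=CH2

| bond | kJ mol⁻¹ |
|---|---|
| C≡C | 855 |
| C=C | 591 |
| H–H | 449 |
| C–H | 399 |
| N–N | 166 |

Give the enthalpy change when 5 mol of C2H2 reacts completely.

ΔH = −425 kJ

Bonds broken (reactants):
  C≡C: 1 × 855 = 855
  C–H: 2 × 399 = 798
  H–H: 1 × 449 = 449
  Σ(broken) = 2102 kJ
Bonds formed (products):
  C–H: 4 × 399 = 1596
  C=C: 1 × 591 = 591
  Σ(formed) = 2187 kJ
ΔH = Σ(broken) − Σ(formed) = 2102 − 2187 = −85 kJ
For 5× the reaction as written: 5 × (−85) = −425 kJ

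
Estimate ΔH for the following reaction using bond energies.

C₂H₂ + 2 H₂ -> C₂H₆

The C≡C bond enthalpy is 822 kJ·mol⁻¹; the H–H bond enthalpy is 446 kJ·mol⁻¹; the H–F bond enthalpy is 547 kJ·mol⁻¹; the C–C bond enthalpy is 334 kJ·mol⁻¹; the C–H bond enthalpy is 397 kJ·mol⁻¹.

Bonds broken (reactants):
  C≡C: 1 × 822 = 822
  C–H: 2 × 397 = 794
  H–H: 2 × 446 = 892
  Σ(broken) = 2508 kJ
Bonds formed (products):
  C–C: 1 × 334 = 334
  C–H: 6 × 397 = 2382
  Σ(formed) = 2716 kJ
ΔH = Σ(broken) − Σ(formed) = 2508 − 2716 = −208 kJ

ΔH ≈ −208 kJ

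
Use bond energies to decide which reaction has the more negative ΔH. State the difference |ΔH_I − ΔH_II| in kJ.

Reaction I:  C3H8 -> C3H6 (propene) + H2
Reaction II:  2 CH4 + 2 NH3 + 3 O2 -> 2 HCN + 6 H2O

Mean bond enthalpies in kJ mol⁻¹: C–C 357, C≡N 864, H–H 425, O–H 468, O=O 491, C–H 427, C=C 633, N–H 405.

Reaction I:
  Bonds broken (reactants):
    C–C: 2 × 357 = 714
    C–H: 8 × 427 = 3416
    Σ(broken) = 4130 kJ
  Bonds formed (products):
    C–C: 1 × 357 = 357
    C–H: 6 × 427 = 2562
    C=C: 1 × 633 = 633
    H–H: 1 × 425 = 425
    Σ(formed) = 3977 kJ
  ΔH_I = 4130 − 3977 = +153 kJ
Reaction II:
  Bonds broken (reactants):
    C–H: 8 × 427 = 3416
    N–H: 6 × 405 = 2430
    O=O: 3 × 491 = 1473
    Σ(broken) = 7319 kJ
  Bonds formed (products):
    C≡N: 2 × 864 = 1728
    C–H: 2 × 427 = 854
    O–H: 12 × 468 = 5616
    Σ(formed) = 8198 kJ
  ΔH_II = 7319 − 8198 = −879 kJ
ΔH_I − ΔH_II = +1032 kJ, so reaction II has the more negative ΔH; |ΔH_I − ΔH_II| = 1032 kJ.

Reaction II, by 1032 kJ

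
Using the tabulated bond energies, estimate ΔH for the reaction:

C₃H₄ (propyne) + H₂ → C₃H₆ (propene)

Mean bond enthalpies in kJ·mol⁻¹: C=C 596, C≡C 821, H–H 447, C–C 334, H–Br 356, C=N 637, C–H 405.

ΔH ≈ −138 kJ

Bonds broken (reactants):
  C≡C: 1 × 821 = 821
  C–C: 1 × 334 = 334
  C–H: 4 × 405 = 1620
  H–H: 1 × 447 = 447
  Σ(broken) = 3222 kJ
Bonds formed (products):
  C–C: 1 × 334 = 334
  C–H: 6 × 405 = 2430
  C=C: 1 × 596 = 596
  Σ(formed) = 3360 kJ
ΔH = Σ(broken) − Σ(formed) = 3222 − 3360 = −138 kJ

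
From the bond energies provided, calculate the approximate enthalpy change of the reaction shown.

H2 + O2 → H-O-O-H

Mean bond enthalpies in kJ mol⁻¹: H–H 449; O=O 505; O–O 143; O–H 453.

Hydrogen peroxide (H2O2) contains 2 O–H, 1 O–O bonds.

Bonds broken (reactants):
  H–H: 1 × 449 = 449
  O=O: 1 × 505 = 505
  Σ(broken) = 954 kJ
Bonds formed (products):
  O–H: 2 × 453 = 906
  O–O: 1 × 143 = 143
  Σ(formed) = 1049 kJ
ΔH = Σ(broken) − Σ(formed) = 954 − 1049 = −95 kJ

ΔH ≈ −95 kJ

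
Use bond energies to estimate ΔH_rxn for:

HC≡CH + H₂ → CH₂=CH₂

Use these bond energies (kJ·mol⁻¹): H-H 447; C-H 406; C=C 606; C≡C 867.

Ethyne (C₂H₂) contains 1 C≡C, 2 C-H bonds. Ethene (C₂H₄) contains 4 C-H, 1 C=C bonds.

ΔH ≈ −104 kJ

Bonds broken (reactants):
  C≡C: 1 × 867 = 867
  C-H: 2 × 406 = 812
  H-H: 1 × 447 = 447
  Σ(broken) = 2126 kJ
Bonds formed (products):
  C-H: 4 × 406 = 1624
  C=C: 1 × 606 = 606
  Σ(formed) = 2230 kJ
ΔH = Σ(broken) − Σ(formed) = 2126 − 2230 = −104 kJ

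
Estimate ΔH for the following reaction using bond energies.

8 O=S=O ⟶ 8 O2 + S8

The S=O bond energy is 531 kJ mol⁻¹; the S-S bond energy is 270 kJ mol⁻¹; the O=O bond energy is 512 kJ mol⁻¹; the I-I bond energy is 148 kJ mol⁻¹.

ΔH ≈ +2240 kJ

Bonds broken (reactants):
  S=O: 16 × 531 = 8496
  Σ(broken) = 8496 kJ
Bonds formed (products):
  O=O: 8 × 512 = 4096
  S-S: 8 × 270 = 2160
  Σ(formed) = 6256 kJ
ΔH = Σ(broken) − Σ(formed) = 8496 − 6256 = +2240 kJ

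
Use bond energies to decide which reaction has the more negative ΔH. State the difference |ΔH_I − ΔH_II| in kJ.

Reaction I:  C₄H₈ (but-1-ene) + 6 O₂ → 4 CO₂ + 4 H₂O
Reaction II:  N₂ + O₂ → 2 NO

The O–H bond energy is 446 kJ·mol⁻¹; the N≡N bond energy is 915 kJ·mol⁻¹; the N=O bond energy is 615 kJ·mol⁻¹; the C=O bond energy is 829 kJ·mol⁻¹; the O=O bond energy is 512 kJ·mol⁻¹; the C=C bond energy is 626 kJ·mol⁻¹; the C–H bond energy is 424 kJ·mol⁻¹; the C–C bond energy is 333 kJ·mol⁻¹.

Reaction I, by 2641 kJ

Reaction I:
  Bonds broken (reactants):
    C–C: 2 × 333 = 666
    C–H: 8 × 424 = 3392
    C=C: 1 × 626 = 626
    O=O: 6 × 512 = 3072
    Σ(broken) = 7756 kJ
  Bonds formed (products):
    C=O: 8 × 829 = 6632
    O–H: 8 × 446 = 3568
    Σ(formed) = 10200 kJ
  ΔH_I = 7756 − 10200 = −2444 kJ
Reaction II:
  Bonds broken (reactants):
    N≡N: 1 × 915 = 915
    O=O: 1 × 512 = 512
    Σ(broken) = 1427 kJ
  Bonds formed (products):
    N=O: 2 × 615 = 1230
    Σ(formed) = 1230 kJ
  ΔH_II = 1427 − 1230 = +197 kJ
ΔH_I − ΔH_II = −2641 kJ, so reaction I has the more negative ΔH; |ΔH_I − ΔH_II| = 2641 kJ.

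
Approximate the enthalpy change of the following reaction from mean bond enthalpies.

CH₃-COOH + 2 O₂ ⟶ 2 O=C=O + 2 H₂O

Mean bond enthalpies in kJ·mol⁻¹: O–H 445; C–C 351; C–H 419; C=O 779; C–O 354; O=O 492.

Bonds broken (reactants):
  C–C: 1 × 351 = 351
  C–H: 3 × 419 = 1257
  C–O: 1 × 354 = 354
  C=O: 1 × 779 = 779
  O–H: 1 × 445 = 445
  O=O: 2 × 492 = 984
  Σ(broken) = 4170 kJ
Bonds formed (products):
  C=O: 4 × 779 = 3116
  O–H: 4 × 445 = 1780
  Σ(formed) = 4896 kJ
ΔH = Σ(broken) − Σ(formed) = 4170 − 4896 = −726 kJ

ΔH ≈ −726 kJ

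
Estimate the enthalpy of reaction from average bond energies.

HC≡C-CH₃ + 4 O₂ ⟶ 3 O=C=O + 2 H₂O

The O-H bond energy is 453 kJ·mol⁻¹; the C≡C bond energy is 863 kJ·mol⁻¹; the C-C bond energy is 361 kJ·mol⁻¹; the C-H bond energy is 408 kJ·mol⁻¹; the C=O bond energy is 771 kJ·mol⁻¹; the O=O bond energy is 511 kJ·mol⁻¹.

ΔH ≈ −1538 kJ

Bonds broken (reactants):
  C≡C: 1 × 863 = 863
  C-C: 1 × 361 = 361
  C-H: 4 × 408 = 1632
  O=O: 4 × 511 = 2044
  Σ(broken) = 4900 kJ
Bonds formed (products):
  C=O: 6 × 771 = 4626
  O-H: 4 × 453 = 1812
  Σ(formed) = 6438 kJ
ΔH = Σ(broken) − Σ(formed) = 4900 − 6438 = −1538 kJ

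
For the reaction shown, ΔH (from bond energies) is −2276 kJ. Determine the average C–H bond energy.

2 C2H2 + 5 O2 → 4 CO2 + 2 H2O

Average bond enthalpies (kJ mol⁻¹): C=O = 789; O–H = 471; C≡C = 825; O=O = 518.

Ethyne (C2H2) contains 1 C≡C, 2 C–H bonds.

Let D be the C–H bond energy.
Σ(broken) = 2×825 + 4×D + 5×518 = 4240 + 4D
Σ(formed) = 8×789 + 4×471 = 8196
ΔH = Σ(broken) − Σ(formed) = (4240 + 4D) − (8196) = −3956 + 4D
Setting this equal to −2276 kJ gives 4D = 1680, so D = 420 kJ/mol.

D(C–H) ≈ 420 kJ/mol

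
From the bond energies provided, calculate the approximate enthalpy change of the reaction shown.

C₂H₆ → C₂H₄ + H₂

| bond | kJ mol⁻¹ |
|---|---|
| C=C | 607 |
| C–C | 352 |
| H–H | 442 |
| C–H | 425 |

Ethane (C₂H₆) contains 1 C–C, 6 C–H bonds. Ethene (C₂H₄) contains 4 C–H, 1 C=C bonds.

ΔH ≈ +153 kJ

Bonds broken (reactants):
  C–C: 1 × 352 = 352
  C–H: 6 × 425 = 2550
  Σ(broken) = 2902 kJ
Bonds formed (products):
  C–H: 4 × 425 = 1700
  C=C: 1 × 607 = 607
  H–H: 1 × 442 = 442
  Σ(formed) = 2749 kJ
ΔH = Σ(broken) − Σ(formed) = 2902 − 2749 = +153 kJ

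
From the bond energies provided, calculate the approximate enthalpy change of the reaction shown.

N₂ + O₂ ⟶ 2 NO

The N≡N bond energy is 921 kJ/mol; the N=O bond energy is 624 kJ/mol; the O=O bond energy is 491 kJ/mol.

Bonds broken (reactants):
  N≡N: 1 × 921 = 921
  O=O: 1 × 491 = 491
  Σ(broken) = 1412 kJ
Bonds formed (products):
  N=O: 2 × 624 = 1248
  Σ(formed) = 1248 kJ
ΔH = Σ(broken) − Σ(formed) = 1412 − 1248 = +164 kJ

ΔH ≈ +164 kJ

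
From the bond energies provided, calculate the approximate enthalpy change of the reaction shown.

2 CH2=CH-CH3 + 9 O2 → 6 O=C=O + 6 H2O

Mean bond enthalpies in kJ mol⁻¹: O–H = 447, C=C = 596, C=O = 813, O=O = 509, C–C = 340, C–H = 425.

ΔH ≈ −3567 kJ

Bonds broken (reactants):
  C–C: 2 × 340 = 680
  C–H: 12 × 425 = 5100
  C=C: 2 × 596 = 1192
  O=O: 9 × 509 = 4581
  Σ(broken) = 11553 kJ
Bonds formed (products):
  C=O: 12 × 813 = 9756
  O–H: 12 × 447 = 5364
  Σ(formed) = 15120 kJ
ΔH = Σ(broken) − Σ(formed) = 11553 − 15120 = −3567 kJ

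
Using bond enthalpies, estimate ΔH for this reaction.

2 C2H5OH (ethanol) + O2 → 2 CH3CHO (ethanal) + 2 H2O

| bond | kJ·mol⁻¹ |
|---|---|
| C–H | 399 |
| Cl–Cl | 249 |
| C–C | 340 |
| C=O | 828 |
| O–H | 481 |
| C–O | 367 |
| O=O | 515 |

ΔH ≈ −571 kJ

Bonds broken (reactants):
  C–C: 2 × 340 = 680
  C–H: 10 × 399 = 3990
  C–O: 2 × 367 = 734
  O–H: 2 × 481 = 962
  O=O: 1 × 515 = 515
  Σ(broken) = 6881 kJ
Bonds formed (products):
  C–C: 2 × 340 = 680
  C–H: 8 × 399 = 3192
  C=O: 2 × 828 = 1656
  O–H: 4 × 481 = 1924
  Σ(formed) = 7452 kJ
ΔH = Σ(broken) − Σ(formed) = 6881 − 7452 = −571 kJ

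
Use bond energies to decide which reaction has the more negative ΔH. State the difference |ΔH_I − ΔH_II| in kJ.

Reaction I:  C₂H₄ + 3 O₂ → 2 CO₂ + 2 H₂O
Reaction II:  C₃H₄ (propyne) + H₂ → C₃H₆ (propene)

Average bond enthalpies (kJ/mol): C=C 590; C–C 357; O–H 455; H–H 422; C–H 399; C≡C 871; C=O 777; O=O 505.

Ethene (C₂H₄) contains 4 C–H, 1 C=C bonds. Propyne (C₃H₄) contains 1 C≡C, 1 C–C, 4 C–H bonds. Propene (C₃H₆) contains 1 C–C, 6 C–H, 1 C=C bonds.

Reaction I:
  Bonds broken (reactants):
    C–H: 4 × 399 = 1596
    C=C: 1 × 590 = 590
    O=O: 3 × 505 = 1515
    Σ(broken) = 3701 kJ
  Bonds formed (products):
    C=O: 4 × 777 = 3108
    O–H: 4 × 455 = 1820
    Σ(formed) = 4928 kJ
  ΔH_I = 3701 − 4928 = −1227 kJ
Reaction II:
  Bonds broken (reactants):
    C≡C: 1 × 871 = 871
    C–C: 1 × 357 = 357
    C–H: 4 × 399 = 1596
    H–H: 1 × 422 = 422
    Σ(broken) = 3246 kJ
  Bonds formed (products):
    C–C: 1 × 357 = 357
    C–H: 6 × 399 = 2394
    C=C: 1 × 590 = 590
    Σ(formed) = 3341 kJ
  ΔH_II = 3246 − 3341 = −95 kJ
ΔH_I − ΔH_II = −1132 kJ, so reaction I has the more negative ΔH; |ΔH_I − ΔH_II| = 1132 kJ.

Reaction I, by 1132 kJ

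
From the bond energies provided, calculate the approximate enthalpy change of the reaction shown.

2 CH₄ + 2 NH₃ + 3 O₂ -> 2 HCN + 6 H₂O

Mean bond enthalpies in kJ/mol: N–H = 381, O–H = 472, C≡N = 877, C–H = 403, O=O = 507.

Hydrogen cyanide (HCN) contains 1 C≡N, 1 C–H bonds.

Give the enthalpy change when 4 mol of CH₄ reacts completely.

Bonds broken (reactants):
  C–H: 8 × 403 = 3224
  N–H: 6 × 381 = 2286
  O=O: 3 × 507 = 1521
  Σ(broken) = 7031 kJ
Bonds formed (products):
  C≡N: 2 × 877 = 1754
  C–H: 2 × 403 = 806
  O–H: 12 × 472 = 5664
  Σ(formed) = 8224 kJ
ΔH = Σ(broken) − Σ(formed) = 7031 − 8224 = −1193 kJ
For 2× the reaction as written: 2 × (−1193) = −2386 kJ

ΔH = −2386 kJ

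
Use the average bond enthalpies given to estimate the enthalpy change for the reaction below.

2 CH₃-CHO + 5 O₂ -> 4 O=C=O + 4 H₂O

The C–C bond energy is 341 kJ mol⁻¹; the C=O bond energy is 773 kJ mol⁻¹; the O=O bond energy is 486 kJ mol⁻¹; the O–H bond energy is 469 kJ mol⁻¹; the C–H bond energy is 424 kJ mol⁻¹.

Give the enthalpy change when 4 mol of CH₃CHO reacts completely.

ΔH = −3772 kJ

Bonds broken (reactants):
  C–C: 2 × 341 = 682
  C–H: 8 × 424 = 3392
  C=O: 2 × 773 = 1546
  O=O: 5 × 486 = 2430
  Σ(broken) = 8050 kJ
Bonds formed (products):
  C=O: 8 × 773 = 6184
  O–H: 8 × 469 = 3752
  Σ(formed) = 9936 kJ
ΔH = Σ(broken) − Σ(formed) = 8050 − 9936 = −1886 kJ
For 2× the reaction as written: 2 × (−1886) = −3772 kJ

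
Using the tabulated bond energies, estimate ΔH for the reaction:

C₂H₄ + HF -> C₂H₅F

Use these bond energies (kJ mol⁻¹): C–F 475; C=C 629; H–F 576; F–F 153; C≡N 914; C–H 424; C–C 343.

ΔH ≈ −37 kJ

Bonds broken (reactants):
  C–H: 4 × 424 = 1696
  C=C: 1 × 629 = 629
  H–F: 1 × 576 = 576
  Σ(broken) = 2901 kJ
Bonds formed (products):
  C–C: 1 × 343 = 343
  C–F: 1 × 475 = 475
  C–H: 5 × 424 = 2120
  Σ(formed) = 2938 kJ
ΔH = Σ(broken) − Σ(formed) = 2901 − 2938 = −37 kJ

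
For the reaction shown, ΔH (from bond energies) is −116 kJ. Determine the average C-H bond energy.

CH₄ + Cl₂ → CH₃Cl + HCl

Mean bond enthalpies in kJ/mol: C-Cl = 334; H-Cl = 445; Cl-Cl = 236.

D(C-H) ≈ 427 kJ/mol

Let D be the C-H bond energy.
Σ(broken) = 4×D + 1×236 = 236 + 4D
Σ(formed) = 1×334 + 3×D + 1×445 = 779 + 3D
ΔH = Σ(broken) − Σ(formed) = (236 + 4D) − (779 + 3D) = −543 + D
Setting this equal to −116 kJ gives D = 427 kJ/mol.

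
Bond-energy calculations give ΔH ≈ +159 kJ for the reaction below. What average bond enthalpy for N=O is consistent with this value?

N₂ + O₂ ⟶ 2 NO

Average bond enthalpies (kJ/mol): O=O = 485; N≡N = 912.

D(N=O) ≈ 619 kJ/mol

Let D be the N=O bond energy.
Σ(broken) = 1×912 + 1×485 = 1397
Σ(formed) = 2×D = 2D
ΔH = Σ(broken) − Σ(formed) = (1397) − (2D) = +1397 − 2D
Setting this equal to +159 kJ gives 2D = 1238, so D = 619 kJ/mol.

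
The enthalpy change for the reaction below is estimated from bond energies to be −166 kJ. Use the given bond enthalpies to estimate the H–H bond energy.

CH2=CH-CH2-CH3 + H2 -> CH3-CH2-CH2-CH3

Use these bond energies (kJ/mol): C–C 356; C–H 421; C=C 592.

Let D be the H–H bond energy.
Σ(broken) = 2×356 + 8×421 + 1×592 + 1×D = 4672 + D
Σ(formed) = 3×356 + 10×421 = 5278
ΔH = Σ(broken) − Σ(formed) = (4672 + D) − (5278) = −606 + D
Setting this equal to −166 kJ gives D = 440 kJ/mol.

D(H–H) ≈ 440 kJ/mol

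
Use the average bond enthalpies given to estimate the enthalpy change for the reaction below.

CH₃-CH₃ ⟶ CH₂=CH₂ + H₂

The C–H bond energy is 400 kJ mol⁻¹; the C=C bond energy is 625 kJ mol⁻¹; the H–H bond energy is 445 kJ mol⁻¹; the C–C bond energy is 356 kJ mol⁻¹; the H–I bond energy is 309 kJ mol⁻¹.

ΔH ≈ +86 kJ

Bonds broken (reactants):
  C–C: 1 × 356 = 356
  C–H: 6 × 400 = 2400
  Σ(broken) = 2756 kJ
Bonds formed (products):
  C–H: 4 × 400 = 1600
  C=C: 1 × 625 = 625
  H–H: 1 × 445 = 445
  Σ(formed) = 2670 kJ
ΔH = Σ(broken) − Σ(formed) = 2756 − 2670 = +86 kJ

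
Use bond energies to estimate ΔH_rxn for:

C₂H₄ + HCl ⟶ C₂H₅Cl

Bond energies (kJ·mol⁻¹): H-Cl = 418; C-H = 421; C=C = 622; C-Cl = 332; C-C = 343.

ΔH ≈ −56 kJ

Bonds broken (reactants):
  C-H: 4 × 421 = 1684
  C=C: 1 × 622 = 622
  H-Cl: 1 × 418 = 418
  Σ(broken) = 2724 kJ
Bonds formed (products):
  C-C: 1 × 343 = 343
  C-Cl: 1 × 332 = 332
  C-H: 5 × 421 = 2105
  Σ(formed) = 2780 kJ
ΔH = Σ(broken) − Σ(formed) = 2724 − 2780 = −56 kJ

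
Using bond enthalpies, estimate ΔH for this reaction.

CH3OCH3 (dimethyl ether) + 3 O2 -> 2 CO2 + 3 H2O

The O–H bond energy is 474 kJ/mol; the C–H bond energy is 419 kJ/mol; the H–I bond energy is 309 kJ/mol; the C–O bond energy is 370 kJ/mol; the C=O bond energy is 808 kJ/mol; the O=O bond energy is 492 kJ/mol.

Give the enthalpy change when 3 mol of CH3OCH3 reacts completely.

Bonds broken (reactants):
  C–H: 6 × 419 = 2514
  C–O: 2 × 370 = 740
  O=O: 3 × 492 = 1476
  Σ(broken) = 4730 kJ
Bonds formed (products):
  C=O: 4 × 808 = 3232
  O–H: 6 × 474 = 2844
  Σ(formed) = 6076 kJ
ΔH = Σ(broken) − Σ(formed) = 4730 − 6076 = −1346 kJ
For 3× the reaction as written: 3 × (−1346) = −4038 kJ

ΔH = −4038 kJ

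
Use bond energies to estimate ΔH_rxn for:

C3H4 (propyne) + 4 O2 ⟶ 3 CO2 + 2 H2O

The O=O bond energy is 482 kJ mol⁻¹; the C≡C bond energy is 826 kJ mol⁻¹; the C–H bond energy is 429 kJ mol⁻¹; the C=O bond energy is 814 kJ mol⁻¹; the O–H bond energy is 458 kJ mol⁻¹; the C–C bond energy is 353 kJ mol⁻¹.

Bonds broken (reactants):
  C≡C: 1 × 826 = 826
  C–C: 1 × 353 = 353
  C–H: 4 × 429 = 1716
  O=O: 4 × 482 = 1928
  Σ(broken) = 4823 kJ
Bonds formed (products):
  C=O: 6 × 814 = 4884
  O–H: 4 × 458 = 1832
  Σ(formed) = 6716 kJ
ΔH = Σ(broken) − Σ(formed) = 4823 − 6716 = −1893 kJ

ΔH ≈ −1893 kJ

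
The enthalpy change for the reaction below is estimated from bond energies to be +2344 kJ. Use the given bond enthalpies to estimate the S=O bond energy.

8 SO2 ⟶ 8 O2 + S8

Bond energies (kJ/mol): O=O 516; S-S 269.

D(S=O) ≈ 539 kJ/mol

Let D be the S=O bond energy.
Σ(broken) = 16×D = 16D
Σ(formed) = 8×516 + 8×269 = 6280
ΔH = Σ(broken) − Σ(formed) = (16D) − (6280) = −6280 + 16D
Setting this equal to +2344 kJ gives 16D = 8624, so D = 539 kJ/mol.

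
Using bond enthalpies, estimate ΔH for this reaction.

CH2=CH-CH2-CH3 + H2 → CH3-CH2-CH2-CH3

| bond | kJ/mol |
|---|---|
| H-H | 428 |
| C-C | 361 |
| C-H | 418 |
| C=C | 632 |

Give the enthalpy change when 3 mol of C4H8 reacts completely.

Bonds broken (reactants):
  C-C: 2 × 361 = 722
  C-H: 8 × 418 = 3344
  C=C: 1 × 632 = 632
  H-H: 1 × 428 = 428
  Σ(broken) = 5126 kJ
Bonds formed (products):
  C-C: 3 × 361 = 1083
  C-H: 10 × 418 = 4180
  Σ(formed) = 5263 kJ
ΔH = Σ(broken) − Σ(formed) = 5126 − 5263 = −137 kJ
For 3× the reaction as written: 3 × (−137) = −411 kJ

ΔH = −411 kJ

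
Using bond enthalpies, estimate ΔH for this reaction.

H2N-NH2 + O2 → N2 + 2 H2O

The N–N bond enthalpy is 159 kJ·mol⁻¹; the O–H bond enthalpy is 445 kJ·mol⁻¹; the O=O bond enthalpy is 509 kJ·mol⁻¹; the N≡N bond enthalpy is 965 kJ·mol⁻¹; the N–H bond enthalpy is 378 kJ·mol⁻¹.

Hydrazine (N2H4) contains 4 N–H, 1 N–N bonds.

ΔH ≈ −565 kJ

Bonds broken (reactants):
  N–H: 4 × 378 = 1512
  N–N: 1 × 159 = 159
  O=O: 1 × 509 = 509
  Σ(broken) = 2180 kJ
Bonds formed (products):
  N≡N: 1 × 965 = 965
  O–H: 4 × 445 = 1780
  Σ(formed) = 2745 kJ
ΔH = Σ(broken) − Σ(formed) = 2180 − 2745 = −565 kJ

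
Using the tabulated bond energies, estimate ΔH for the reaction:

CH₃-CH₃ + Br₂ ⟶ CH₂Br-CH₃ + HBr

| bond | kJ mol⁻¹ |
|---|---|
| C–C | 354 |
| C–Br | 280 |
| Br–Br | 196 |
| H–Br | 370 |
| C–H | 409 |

Bonds broken (reactants):
  Br–Br: 1 × 196 = 196
  C–C: 1 × 354 = 354
  C–H: 6 × 409 = 2454
  Σ(broken) = 3004 kJ
Bonds formed (products):
  C–Br: 1 × 280 = 280
  C–C: 1 × 354 = 354
  C–H: 5 × 409 = 2045
  H–Br: 1 × 370 = 370
  Σ(formed) = 3049 kJ
ΔH = Σ(broken) − Σ(formed) = 3004 − 3049 = −45 kJ

ΔH ≈ −45 kJ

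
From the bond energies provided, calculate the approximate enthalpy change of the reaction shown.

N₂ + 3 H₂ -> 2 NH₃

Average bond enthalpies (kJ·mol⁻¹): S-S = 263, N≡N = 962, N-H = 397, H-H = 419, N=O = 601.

ΔH ≈ −163 kJ

Bonds broken (reactants):
  H-H: 3 × 419 = 1257
  N≡N: 1 × 962 = 962
  Σ(broken) = 2219 kJ
Bonds formed (products):
  N-H: 6 × 397 = 2382
  Σ(formed) = 2382 kJ
ΔH = Σ(broken) − Σ(formed) = 2219 − 2382 = −163 kJ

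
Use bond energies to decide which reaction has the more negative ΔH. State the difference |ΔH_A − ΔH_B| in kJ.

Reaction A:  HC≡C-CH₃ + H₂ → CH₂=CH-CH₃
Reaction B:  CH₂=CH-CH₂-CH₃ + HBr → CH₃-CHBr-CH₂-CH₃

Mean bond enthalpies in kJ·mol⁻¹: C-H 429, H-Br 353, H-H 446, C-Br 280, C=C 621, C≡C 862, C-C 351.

Reaction A, by 85 kJ

Reaction A:
  Bonds broken (reactants):
    C≡C: 1 × 862 = 862
    C-C: 1 × 351 = 351
    C-H: 4 × 429 = 1716
    H-H: 1 × 446 = 446
    Σ(broken) = 3375 kJ
  Bonds formed (products):
    C-C: 1 × 351 = 351
    C-H: 6 × 429 = 2574
    C=C: 1 × 621 = 621
    Σ(formed) = 3546 kJ
  ΔH_A = 3375 − 3546 = −171 kJ
Reaction B:
  Bonds broken (reactants):
    C-C: 2 × 351 = 702
    C-H: 8 × 429 = 3432
    C=C: 1 × 621 = 621
    H-Br: 1 × 353 = 353
    Σ(broken) = 5108 kJ
  Bonds formed (products):
    C-Br: 1 × 280 = 280
    C-C: 3 × 351 = 1053
    C-H: 9 × 429 = 3861
    Σ(formed) = 5194 kJ
  ΔH_B = 5108 − 5194 = −86 kJ
ΔH_A − ΔH_B = −85 kJ, so reaction A has the more negative ΔH; |ΔH_A − ΔH_B| = 85 kJ.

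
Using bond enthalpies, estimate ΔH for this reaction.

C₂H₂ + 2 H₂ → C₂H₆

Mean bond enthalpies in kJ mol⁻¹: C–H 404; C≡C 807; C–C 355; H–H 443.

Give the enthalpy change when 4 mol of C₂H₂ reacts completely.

Bonds broken (reactants):
  C≡C: 1 × 807 = 807
  C–H: 2 × 404 = 808
  H–H: 2 × 443 = 886
  Σ(broken) = 2501 kJ
Bonds formed (products):
  C–C: 1 × 355 = 355
  C–H: 6 × 404 = 2424
  Σ(formed) = 2779 kJ
ΔH = Σ(broken) − Σ(formed) = 2501 − 2779 = −278 kJ
For 4× the reaction as written: 4 × (−278) = −1112 kJ

ΔH = −1112 kJ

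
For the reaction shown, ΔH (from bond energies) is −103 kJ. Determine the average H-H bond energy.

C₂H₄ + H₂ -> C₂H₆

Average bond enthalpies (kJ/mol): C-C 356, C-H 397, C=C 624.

Let D be the H-H bond energy.
Σ(broken) = 4×397 + 1×624 + 1×D = 2212 + D
Σ(formed) = 1×356 + 6×397 = 2738
ΔH = Σ(broken) − Σ(formed) = (2212 + D) − (2738) = −526 + D
Setting this equal to −103 kJ gives D = 423 kJ/mol.

D(H-H) ≈ 423 kJ/mol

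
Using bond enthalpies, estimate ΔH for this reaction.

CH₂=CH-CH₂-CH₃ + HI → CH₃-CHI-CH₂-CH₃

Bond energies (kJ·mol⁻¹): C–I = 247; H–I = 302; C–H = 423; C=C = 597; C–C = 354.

ΔH ≈ −125 kJ

Bonds broken (reactants):
  C–C: 2 × 354 = 708
  C–H: 8 × 423 = 3384
  C=C: 1 × 597 = 597
  H–I: 1 × 302 = 302
  Σ(broken) = 4991 kJ
Bonds formed (products):
  C–C: 3 × 354 = 1062
  C–H: 9 × 423 = 3807
  C–I: 1 × 247 = 247
  Σ(formed) = 5116 kJ
ΔH = Σ(broken) − Σ(formed) = 4991 − 5116 = −125 kJ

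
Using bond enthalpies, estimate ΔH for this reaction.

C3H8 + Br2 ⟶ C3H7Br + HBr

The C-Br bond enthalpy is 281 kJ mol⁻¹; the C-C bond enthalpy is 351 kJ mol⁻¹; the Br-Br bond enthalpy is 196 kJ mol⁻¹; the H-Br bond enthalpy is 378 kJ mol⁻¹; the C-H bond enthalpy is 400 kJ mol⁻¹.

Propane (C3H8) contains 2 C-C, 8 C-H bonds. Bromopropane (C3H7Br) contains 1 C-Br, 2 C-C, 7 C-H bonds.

Bonds broken (reactants):
  Br-Br: 1 × 196 = 196
  C-C: 2 × 351 = 702
  C-H: 8 × 400 = 3200
  Σ(broken) = 4098 kJ
Bonds formed (products):
  C-Br: 1 × 281 = 281
  C-C: 2 × 351 = 702
  C-H: 7 × 400 = 2800
  H-Br: 1 × 378 = 378
  Σ(formed) = 4161 kJ
ΔH = Σ(broken) − Σ(formed) = 4098 − 4161 = −63 kJ

ΔH ≈ −63 kJ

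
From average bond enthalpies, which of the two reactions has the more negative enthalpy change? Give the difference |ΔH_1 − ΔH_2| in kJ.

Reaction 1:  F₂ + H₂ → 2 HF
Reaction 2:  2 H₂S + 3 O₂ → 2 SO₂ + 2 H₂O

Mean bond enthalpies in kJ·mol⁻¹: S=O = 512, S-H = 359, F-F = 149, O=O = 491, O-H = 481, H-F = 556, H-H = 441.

Reaction 1:
  Bonds broken (reactants):
    F-F: 1 × 149 = 149
    H-H: 1 × 441 = 441
    Σ(broken) = 590 kJ
  Bonds formed (products):
    H-F: 2 × 556 = 1112
    Σ(formed) = 1112 kJ
  ΔH_1 = 590 − 1112 = −522 kJ
Reaction 2:
  Bonds broken (reactants):
    O=O: 3 × 491 = 1473
    S-H: 4 × 359 = 1436
    Σ(broken) = 2909 kJ
  Bonds formed (products):
    O-H: 4 × 481 = 1924
    S=O: 4 × 512 = 2048
    Σ(formed) = 3972 kJ
  ΔH_2 = 2909 − 3972 = −1063 kJ
ΔH_1 − ΔH_2 = +541 kJ, so reaction 2 has the more negative ΔH; |ΔH_1 − ΔH_2| = 541 kJ.

Reaction 2, by 541 kJ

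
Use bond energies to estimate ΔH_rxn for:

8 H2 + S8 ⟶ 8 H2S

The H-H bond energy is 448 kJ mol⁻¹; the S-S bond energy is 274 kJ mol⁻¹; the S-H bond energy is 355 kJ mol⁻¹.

ΔH ≈ +96 kJ

Bonds broken (reactants):
  H-H: 8 × 448 = 3584
  S-S: 8 × 274 = 2192
  Σ(broken) = 5776 kJ
Bonds formed (products):
  S-H: 16 × 355 = 5680
  Σ(formed) = 5680 kJ
ΔH = Σ(broken) − Σ(formed) = 5776 − 5680 = +96 kJ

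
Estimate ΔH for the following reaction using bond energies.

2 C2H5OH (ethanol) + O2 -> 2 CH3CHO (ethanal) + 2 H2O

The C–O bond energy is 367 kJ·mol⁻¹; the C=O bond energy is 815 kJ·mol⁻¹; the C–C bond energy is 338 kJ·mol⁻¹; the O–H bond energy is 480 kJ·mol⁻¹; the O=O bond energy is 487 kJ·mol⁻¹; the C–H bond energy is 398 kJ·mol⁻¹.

ΔH ≈ −573 kJ

Bonds broken (reactants):
  C–C: 2 × 338 = 676
  C–H: 10 × 398 = 3980
  C–O: 2 × 367 = 734
  O–H: 2 × 480 = 960
  O=O: 1 × 487 = 487
  Σ(broken) = 6837 kJ
Bonds formed (products):
  C–C: 2 × 338 = 676
  C–H: 8 × 398 = 3184
  C=O: 2 × 815 = 1630
  O–H: 4 × 480 = 1920
  Σ(formed) = 7410 kJ
ΔH = Σ(broken) − Σ(formed) = 6837 − 7410 = −573 kJ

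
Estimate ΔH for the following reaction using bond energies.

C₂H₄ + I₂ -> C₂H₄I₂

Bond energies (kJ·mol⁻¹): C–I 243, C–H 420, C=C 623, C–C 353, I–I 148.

ΔH ≈ −68 kJ

Bonds broken (reactants):
  C–H: 4 × 420 = 1680
  C=C: 1 × 623 = 623
  I–I: 1 × 148 = 148
  Σ(broken) = 2451 kJ
Bonds formed (products):
  C–C: 1 × 353 = 353
  C–H: 4 × 420 = 1680
  C–I: 2 × 243 = 486
  Σ(formed) = 2519 kJ
ΔH = Σ(broken) − Σ(formed) = 2451 − 2519 = −68 kJ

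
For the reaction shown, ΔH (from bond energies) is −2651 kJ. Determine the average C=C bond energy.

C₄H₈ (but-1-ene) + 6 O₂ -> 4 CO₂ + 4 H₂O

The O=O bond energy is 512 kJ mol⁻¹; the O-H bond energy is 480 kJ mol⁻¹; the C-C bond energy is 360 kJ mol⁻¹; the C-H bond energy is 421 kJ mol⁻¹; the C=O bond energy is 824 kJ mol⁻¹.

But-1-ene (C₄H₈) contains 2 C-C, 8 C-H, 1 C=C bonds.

Let D be the C=C bond energy.
Σ(broken) = 2×360 + 8×421 + 1×D + 6×512 = 7160 + D
Σ(formed) = 8×824 + 8×480 = 10432
ΔH = Σ(broken) − Σ(formed) = (7160 + D) − (10432) = −3272 + D
Setting this equal to −2651 kJ gives D = 621 kJ/mol.

D(C=C) ≈ 621 kJ/mol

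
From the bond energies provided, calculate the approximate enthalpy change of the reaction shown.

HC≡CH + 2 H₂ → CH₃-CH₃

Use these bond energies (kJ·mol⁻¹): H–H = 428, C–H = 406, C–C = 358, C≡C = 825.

Bonds broken (reactants):
  C≡C: 1 × 825 = 825
  C–H: 2 × 406 = 812
  H–H: 2 × 428 = 856
  Σ(broken) = 2493 kJ
Bonds formed (products):
  C–C: 1 × 358 = 358
  C–H: 6 × 406 = 2436
  Σ(formed) = 2794 kJ
ΔH = Σ(broken) − Σ(formed) = 2493 − 2794 = −301 kJ

ΔH ≈ −301 kJ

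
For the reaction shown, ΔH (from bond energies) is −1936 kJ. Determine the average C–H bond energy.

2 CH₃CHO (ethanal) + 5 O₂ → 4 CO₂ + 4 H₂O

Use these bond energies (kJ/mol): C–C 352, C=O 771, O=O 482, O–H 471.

Let D be the C–H bond energy.
Σ(broken) = 2×352 + 8×D + 2×771 + 5×482 = 4656 + 8D
Σ(formed) = 8×771 + 8×471 = 9936
ΔH = Σ(broken) − Σ(formed) = (4656 + 8D) − (9936) = −5280 + 8D
Setting this equal to −1936 kJ gives 8D = 3344, so D = 418 kJ/mol.

D(C–H) ≈ 418 kJ/mol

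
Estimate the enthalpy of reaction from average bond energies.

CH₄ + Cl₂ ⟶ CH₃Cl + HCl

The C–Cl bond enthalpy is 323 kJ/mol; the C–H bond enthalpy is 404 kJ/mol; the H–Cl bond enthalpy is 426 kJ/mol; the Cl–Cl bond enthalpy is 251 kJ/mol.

ΔH ≈ −94 kJ

Bonds broken (reactants):
  C–H: 4 × 404 = 1616
  Cl–Cl: 1 × 251 = 251
  Σ(broken) = 1867 kJ
Bonds formed (products):
  C–Cl: 1 × 323 = 323
  C–H: 3 × 404 = 1212
  H–Cl: 1 × 426 = 426
  Σ(formed) = 1961 kJ
ΔH = Σ(broken) − Σ(formed) = 1867 − 1961 = −94 kJ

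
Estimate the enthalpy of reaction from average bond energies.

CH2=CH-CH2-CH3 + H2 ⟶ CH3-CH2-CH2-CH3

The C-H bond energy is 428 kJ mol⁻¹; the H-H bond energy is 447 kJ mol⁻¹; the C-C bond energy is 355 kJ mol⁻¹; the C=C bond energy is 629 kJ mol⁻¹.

ΔH ≈ −135 kJ

Bonds broken (reactants):
  C-C: 2 × 355 = 710
  C-H: 8 × 428 = 3424
  C=C: 1 × 629 = 629
  H-H: 1 × 447 = 447
  Σ(broken) = 5210 kJ
Bonds formed (products):
  C-C: 3 × 355 = 1065
  C-H: 10 × 428 = 4280
  Σ(formed) = 5345 kJ
ΔH = Σ(broken) − Σ(formed) = 5210 − 5345 = −135 kJ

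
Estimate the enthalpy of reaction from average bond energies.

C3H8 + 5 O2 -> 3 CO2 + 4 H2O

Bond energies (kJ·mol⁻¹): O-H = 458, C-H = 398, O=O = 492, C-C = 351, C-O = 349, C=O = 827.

ΔH ≈ −2280 kJ

Bonds broken (reactants):
  C-C: 2 × 351 = 702
  C-H: 8 × 398 = 3184
  O=O: 5 × 492 = 2460
  Σ(broken) = 6346 kJ
Bonds formed (products):
  C=O: 6 × 827 = 4962
  O-H: 8 × 458 = 3664
  Σ(formed) = 8626 kJ
ΔH = Σ(broken) − Σ(formed) = 6346 − 8626 = −2280 kJ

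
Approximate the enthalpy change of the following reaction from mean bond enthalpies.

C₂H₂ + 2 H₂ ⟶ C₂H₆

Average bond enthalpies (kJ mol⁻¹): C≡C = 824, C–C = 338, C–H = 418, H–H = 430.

Bonds broken (reactants):
  C≡C: 1 × 824 = 824
  C–H: 2 × 418 = 836
  H–H: 2 × 430 = 860
  Σ(broken) = 2520 kJ
Bonds formed (products):
  C–C: 1 × 338 = 338
  C–H: 6 × 418 = 2508
  Σ(formed) = 2846 kJ
ΔH = Σ(broken) − Σ(formed) = 2520 − 2846 = −326 kJ

ΔH ≈ −326 kJ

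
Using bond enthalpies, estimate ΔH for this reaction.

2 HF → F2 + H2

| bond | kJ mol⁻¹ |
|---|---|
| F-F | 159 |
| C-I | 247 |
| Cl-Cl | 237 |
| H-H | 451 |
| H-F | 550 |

Bonds broken (reactants):
  H-F: 2 × 550 = 1100
  Σ(broken) = 1100 kJ
Bonds formed (products):
  F-F: 1 × 159 = 159
  H-H: 1 × 451 = 451
  Σ(formed) = 610 kJ
ΔH = Σ(broken) − Σ(formed) = 1100 − 610 = +490 kJ

ΔH ≈ +490 kJ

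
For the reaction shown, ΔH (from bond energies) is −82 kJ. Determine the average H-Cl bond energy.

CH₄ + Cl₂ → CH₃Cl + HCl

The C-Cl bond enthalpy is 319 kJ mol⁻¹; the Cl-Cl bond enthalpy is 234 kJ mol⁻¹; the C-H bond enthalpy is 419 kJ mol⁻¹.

Let D be the H-Cl bond energy.
Σ(broken) = 4×419 + 1×234 = 1910
Σ(formed) = 1×319 + 3×419 + 1×D = 1576 + D
ΔH = Σ(broken) − Σ(formed) = (1910) − (1576 + D) = +334 − D
Setting this equal to −82 kJ gives D = 416 kJ/mol.

D(H-Cl) ≈ 416 kJ/mol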